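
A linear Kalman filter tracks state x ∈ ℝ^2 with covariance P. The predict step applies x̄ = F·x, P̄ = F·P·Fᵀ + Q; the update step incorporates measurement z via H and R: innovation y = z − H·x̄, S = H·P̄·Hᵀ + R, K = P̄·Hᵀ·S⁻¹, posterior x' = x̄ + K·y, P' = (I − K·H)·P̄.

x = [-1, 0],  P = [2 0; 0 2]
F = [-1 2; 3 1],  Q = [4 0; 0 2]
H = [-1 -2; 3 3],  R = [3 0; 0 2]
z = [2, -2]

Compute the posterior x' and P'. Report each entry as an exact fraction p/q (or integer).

x̄ = F·x = [1, -3]
P̄ = F·P·Fᵀ + Q = [14 -2; -2 22]
y = z − H·x̄ = [-3, 4]
S = H·P̄·Hᵀ + R = [97 -156; -156 290]
K = P̄·Hᵀ·S⁻¹ = [194/271 138/271; -1410/1897 -366/1897]
x' = x̄ + K·y = [241/271, -2925/1897]
P' = (I − K·H)·P̄ = [766/271 -674/271; -674/271 4474/1897]

x' = [241/271, -2925/1897]
P' = [766/271 -674/271; -674/271 4474/1897]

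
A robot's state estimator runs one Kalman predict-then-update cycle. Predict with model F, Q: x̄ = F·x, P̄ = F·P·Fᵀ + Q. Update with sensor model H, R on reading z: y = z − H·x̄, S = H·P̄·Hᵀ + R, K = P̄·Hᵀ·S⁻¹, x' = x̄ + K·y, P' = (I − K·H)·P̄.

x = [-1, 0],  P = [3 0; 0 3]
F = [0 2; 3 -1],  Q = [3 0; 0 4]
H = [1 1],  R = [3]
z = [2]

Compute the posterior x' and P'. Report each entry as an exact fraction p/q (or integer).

x̄ = F·x = [0, -3]
P̄ = F·P·Fᵀ + Q = [15 -6; -6 34]
y = z − H·x̄ = [5]
S = H·P̄·Hᵀ + R = [40]
K = P̄·Hᵀ·S⁻¹ = [9/40; 7/10]
x' = x̄ + K·y = [9/8, 1/2]
P' = (I − K·H)·P̄ = [519/40 -123/10; -123/10 72/5]

x' = [9/8, 1/2]
P' = [519/40 -123/10; -123/10 72/5]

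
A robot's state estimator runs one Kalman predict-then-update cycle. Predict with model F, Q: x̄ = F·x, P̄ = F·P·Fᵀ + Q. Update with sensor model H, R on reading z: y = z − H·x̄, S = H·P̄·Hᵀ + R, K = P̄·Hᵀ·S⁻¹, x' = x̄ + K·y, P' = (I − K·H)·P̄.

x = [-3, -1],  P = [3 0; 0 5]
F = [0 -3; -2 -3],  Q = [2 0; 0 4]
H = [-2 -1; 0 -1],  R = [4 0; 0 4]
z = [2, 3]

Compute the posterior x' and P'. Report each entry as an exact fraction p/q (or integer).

x̄ = F·x = [3, 9]
P̄ = F·P·Fᵀ + Q = [47 45; 45 61]
y = z − H·x̄ = [17, 12]
S = H·P̄·Hᵀ + R = [433 151; 151 65]
K = P̄·Hᵀ·S⁻¹ = [-70/167 47/167; -151/1336 -903/1336]
x' = x̄ + K·y = [-125/167, -1379/1336]
P' = (I − K·H)·P̄ = [234/167 -188/167; -188/167 903/334]

x' = [-125/167, -1379/1336]
P' = [234/167 -188/167; -188/167 903/334]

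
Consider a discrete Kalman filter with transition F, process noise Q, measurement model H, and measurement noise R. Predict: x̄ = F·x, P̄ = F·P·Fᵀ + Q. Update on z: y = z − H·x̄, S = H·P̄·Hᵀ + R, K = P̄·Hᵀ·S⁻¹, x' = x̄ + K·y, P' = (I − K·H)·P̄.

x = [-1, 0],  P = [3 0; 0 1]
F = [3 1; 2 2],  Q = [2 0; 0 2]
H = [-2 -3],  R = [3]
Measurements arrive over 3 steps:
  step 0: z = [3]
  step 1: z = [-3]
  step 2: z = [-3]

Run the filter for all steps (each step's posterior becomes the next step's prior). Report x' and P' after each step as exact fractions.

step 0: x̄ = F·x = [-3, -2]
step 0: P̄ = F·P·Fᵀ + Q = [30 20; 20 18]
step 0: y = z − H·x̄ = [-9]
step 0: S = H·P̄·Hᵀ + R = [525]
step 0: K = P̄·Hᵀ·S⁻¹ = [-8/35; -94/525]
step 0: x' = x̄ + K·y = [-33/35, -68/175]
step 0: P' = (I − K·H)·P̄ = [18/7 -52/35; -52/35 614/525]
step 1: x̄ = F·x = [-563/175, -466/175]
step 1: P̄ = F·P·Fᵀ + Q = [9134/525 3088/525; 3088/525 2666/525]
step 1: y = z − H·x̄ = [-3049/175]
step 1: S = H·P̄·Hᵀ + R = [99161/525]
step 1: K = P̄·Hᵀ·S⁻¹ = [-27532/99161; -746/5219]
step 1: x' = x̄ + K·y = [160671/99161, -900/5219]
step 1: P' = (I − K·H)·P̄ = [281382/99161 -8424/5219; -8424/5219 6362/5219]
step 2: x̄ = F·x = [464913/99161, 287142/99161]
step 2: P̄ = F·P·Fᵀ + Q = [1891302/99161 649600/99161; 649600/99161 526914/99161]
step 2: y = z − H·x̄ = [1493769/99161]
step 2: S = H·P̄·Hᵀ + R = [20400117/99161]
step 2: K = P̄·Hᵀ·S⁻¹ = [-1910468/6800039; -2879942/20400117]
step 2: x' = x̄ + K·y = [3102315/6800039, 5229752/6800039]
step 2: P' = (I − K·H)·P̄ = [19274346/6800039 -10939096/6800039; -10939096/6800039 24758134/20400117]

step 0: x' = [-33/35, -68/175], P' = [18/7 -52/35; -52/35 614/525]
step 1: x' = [160671/99161, -900/5219], P' = [281382/99161 -8424/5219; -8424/5219 6362/5219]
step 2: x' = [3102315/6800039, 5229752/6800039], P' = [19274346/6800039 -10939096/6800039; -10939096/6800039 24758134/20400117]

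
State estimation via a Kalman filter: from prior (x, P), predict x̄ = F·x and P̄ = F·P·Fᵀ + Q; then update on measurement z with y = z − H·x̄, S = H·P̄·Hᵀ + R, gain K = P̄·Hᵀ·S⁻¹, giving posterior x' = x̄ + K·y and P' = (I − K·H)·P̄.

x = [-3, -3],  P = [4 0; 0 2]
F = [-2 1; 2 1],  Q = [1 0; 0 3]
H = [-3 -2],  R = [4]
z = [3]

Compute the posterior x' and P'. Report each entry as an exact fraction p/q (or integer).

x̄ = F·x = [3, -9]
P̄ = F·P·Fᵀ + Q = [19 -14; -14 21]
y = z − H·x̄ = [-6]
S = H·P̄·Hᵀ + R = [91]
K = P̄·Hᵀ·S⁻¹ = [-29/91; 0]
x' = x̄ + K·y = [447/91, -9]
P' = (I − K·H)·P̄ = [888/91 -14; -14 21]

x' = [447/91, -9]
P' = [888/91 -14; -14 21]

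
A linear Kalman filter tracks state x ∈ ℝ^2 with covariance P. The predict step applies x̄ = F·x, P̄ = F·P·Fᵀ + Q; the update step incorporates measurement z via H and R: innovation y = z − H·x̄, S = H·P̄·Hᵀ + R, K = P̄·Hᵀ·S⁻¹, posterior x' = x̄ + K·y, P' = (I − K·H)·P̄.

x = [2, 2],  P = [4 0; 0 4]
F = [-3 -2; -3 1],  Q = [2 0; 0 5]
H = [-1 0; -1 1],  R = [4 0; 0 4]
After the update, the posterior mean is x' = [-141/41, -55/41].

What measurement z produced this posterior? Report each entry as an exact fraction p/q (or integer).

x̄ = F·x = [-10, -4]
P̄ = F·P·Fᵀ + Q = [54 28; 28 45]
S = H·P̄·Hᵀ + R = [58 26; 26 47]
K = P̄·Hᵀ·S⁻¹ = [-931/1025 -52/1025; -879/1025 857/1025]
x' − x̄ = [269/41, 109/41] = K·y
y = (KᵀK)⁻¹·Kᵀ·(x' − x̄) = [-7, -4]
z = y + H·x̄ = [-7, -4] + [10, 6] = [3, 2]

z = [3, 2]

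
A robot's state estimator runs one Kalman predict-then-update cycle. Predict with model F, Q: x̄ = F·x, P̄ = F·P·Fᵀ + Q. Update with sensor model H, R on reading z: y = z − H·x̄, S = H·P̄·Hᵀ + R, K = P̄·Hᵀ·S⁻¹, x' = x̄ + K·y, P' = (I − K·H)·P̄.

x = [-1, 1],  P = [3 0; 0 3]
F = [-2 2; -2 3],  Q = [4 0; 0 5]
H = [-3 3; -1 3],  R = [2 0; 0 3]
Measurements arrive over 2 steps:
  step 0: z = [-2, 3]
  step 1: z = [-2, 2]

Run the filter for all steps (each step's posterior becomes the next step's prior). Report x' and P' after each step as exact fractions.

step 0: x̄ = F·x = [4, 5]
step 0: P̄ = F·P·Fᵀ + Q = [28 30; 30 44]
step 0: y = z − H·x̄ = [-5, -8]
step 0: S = H·P̄·Hᵀ + R = [110 120; 120 247]
step 0: K = P̄·Hᵀ·S⁻¹ = [-2979/6385 610/1277; -933/6385 618/1277]
step 0: x' = x̄ + K·y = [3207/1277, 2374/1277]
step 0: P' = (I − K·H)·P̄ = [7554/6385 5568/6385; 5568/6385 4946/6385]
step 1: x̄ = F·x = [-1666/1277, 708/1277]
step 1: P̄ = F·P·Fᵀ + Q = [30996/6385 4212/6385; 4212/6385 39839/6385]
step 1: y = z − H·x̄ = [-9676/1277, -1236/1277]
step 1: S = H·P̄·Hᵀ + R = [574469/6385 80199/1277; 80199/1277 76686/1277]
step 1: K = P̄·Hᵀ·S⁻¹ = [-1224072/3104759 161640/443537; -274359/3104759 174370/443537]
step 1: x' = x̄ + K·y = [4129274/3104759, 2618808/3104759]
step 1: P' = (I − K·H)·P̄ = [2921292/3104759 2105244/3104759; 2105244/3104759 1922338/3104759]

step 0: x' = [3207/1277, 2374/1277], P' = [7554/6385 5568/6385; 5568/6385 4946/6385]
step 1: x' = [4129274/3104759, 2618808/3104759], P' = [2921292/3104759 2105244/3104759; 2105244/3104759 1922338/3104759]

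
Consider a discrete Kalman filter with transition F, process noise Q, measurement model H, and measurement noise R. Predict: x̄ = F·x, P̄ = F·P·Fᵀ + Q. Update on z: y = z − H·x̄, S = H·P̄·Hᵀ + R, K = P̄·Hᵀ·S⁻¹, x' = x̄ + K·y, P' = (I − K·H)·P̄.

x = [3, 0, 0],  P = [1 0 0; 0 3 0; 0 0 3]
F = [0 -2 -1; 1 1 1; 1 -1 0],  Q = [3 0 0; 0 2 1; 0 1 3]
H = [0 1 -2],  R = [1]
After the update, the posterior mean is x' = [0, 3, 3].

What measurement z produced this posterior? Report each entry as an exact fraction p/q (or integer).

x̄ = F·x = [0, 3, 3]
P̄ = F·P·Fᵀ + Q = [18 -9 6; -9 9 -1; 6 -1 7]
S = H·P̄·Hᵀ + R = [42]
K = P̄·Hᵀ·S⁻¹ = [-1/2; 11/42; -5/14]
x' − x̄ = [0, 0, 0] = K·y
y = (KᵀK)⁻¹·Kᵀ·(x' − x̄) = [0]
z = y + H·x̄ = [0] + [-3] = [-3]

z = [-3]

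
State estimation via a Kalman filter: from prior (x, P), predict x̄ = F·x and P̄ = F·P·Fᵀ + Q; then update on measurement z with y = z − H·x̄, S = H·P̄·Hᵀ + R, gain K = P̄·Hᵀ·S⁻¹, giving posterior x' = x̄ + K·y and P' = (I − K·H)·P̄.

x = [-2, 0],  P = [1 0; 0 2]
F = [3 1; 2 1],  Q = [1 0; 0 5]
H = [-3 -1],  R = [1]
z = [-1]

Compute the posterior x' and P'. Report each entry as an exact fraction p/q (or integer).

x' = [1/42, 19/24]
P' = [10/21 -7/6; -7/6 89/24]

x̄ = F·x = [-6, -4]
P̄ = F·P·Fᵀ + Q = [12 8; 8 11]
y = z − H·x̄ = [-23]
S = H·P̄·Hᵀ + R = [168]
K = P̄·Hᵀ·S⁻¹ = [-11/42; -5/24]
x' = x̄ + K·y = [1/42, 19/24]
P' = (I − K·H)·P̄ = [10/21 -7/6; -7/6 89/24]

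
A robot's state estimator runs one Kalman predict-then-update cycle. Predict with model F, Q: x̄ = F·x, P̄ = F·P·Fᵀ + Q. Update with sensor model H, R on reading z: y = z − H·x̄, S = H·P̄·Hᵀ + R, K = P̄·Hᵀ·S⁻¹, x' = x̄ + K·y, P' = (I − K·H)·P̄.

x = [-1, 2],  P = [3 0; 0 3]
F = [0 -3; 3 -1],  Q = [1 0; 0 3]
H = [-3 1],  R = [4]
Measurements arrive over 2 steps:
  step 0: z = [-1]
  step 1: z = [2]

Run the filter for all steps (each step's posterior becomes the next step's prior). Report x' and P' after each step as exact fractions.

step 0: x' = [-72/47, -1259/235], P' = [191/47 513/47; 513/47 7719/235]
step 1: x' = [-221043/629491, 549365/629491], P' = [761998/629491 1449810/629491; 1449810/629491 4355082/629491]

step 0: x̄ = F·x = [-6, -5]
step 0: P̄ = F·P·Fᵀ + Q = [28 9; 9 33]
step 0: y = z − H·x̄ = [-14]
step 0: S = H·P̄·Hᵀ + R = [235]
step 0: K = P̄·Hᵀ·S⁻¹ = [-15/47; 6/235]
step 0: x' = x̄ + K·y = [-72/47, -1259/235]
step 0: P' = (I − K·H)·P̄ = [191/47 513/47; 513/47 7719/235]
step 1: x̄ = F·x = [3777/235, 179/235]
step 1: P̄ = F·P·Fᵀ + Q = [69706/235 72/235; 72/235 1629/235]
step 1: y = z − H·x̄ = [11622/235]
step 1: S = H·P̄·Hᵀ + R = [629491/235]
step 1: K = P̄·Hᵀ·S⁻¹ = [-209046/629491; 1413/629491]
step 1: x' = x̄ + K·y = [-221043/629491, 549365/629491]
step 1: P' = (I − K·H)·P̄ = [761998/629491 1449810/629491; 1449810/629491 4355082/629491]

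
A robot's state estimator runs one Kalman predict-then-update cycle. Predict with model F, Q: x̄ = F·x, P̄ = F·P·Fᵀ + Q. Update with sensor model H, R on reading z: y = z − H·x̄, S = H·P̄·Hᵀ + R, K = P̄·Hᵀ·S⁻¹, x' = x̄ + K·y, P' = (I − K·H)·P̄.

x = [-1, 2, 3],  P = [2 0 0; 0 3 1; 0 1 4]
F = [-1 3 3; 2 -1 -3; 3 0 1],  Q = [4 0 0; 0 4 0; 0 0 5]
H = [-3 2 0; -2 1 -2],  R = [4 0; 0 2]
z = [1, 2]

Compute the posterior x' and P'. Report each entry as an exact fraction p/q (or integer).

x' = [-3133/8421, -1129/7218, -4019/5614]
P' = [7244/2807 4226/1203 -2138/2807; 4226/1203 41255/7218 -459/802; -2138/2807 -459/802 5309/5614]

x̄ = F·x = [16, -13, 0]
P̄ = F·P·Fᵀ + Q = [87 -61 9; -61 57 -1; 9 -1 27]
y = z − H·x̄ = [75, 47]
S = H·P̄·Hᵀ + R = [1747 1121; 1121 835]
K = P̄·Hᵀ·S⁻¹ = [-1508/8421 -527/8421; 3221/14436 -1195/14436; 3201/11228 -5279/11228]
x' = x̄ + K·y = [-3133/8421, -1129/7218, -4019/5614]
P' = (I − K·H)·P̄ = [7244/2807 4226/1203 -2138/2807; 4226/1203 41255/7218 -459/802; -2138/2807 -459/802 5309/5614]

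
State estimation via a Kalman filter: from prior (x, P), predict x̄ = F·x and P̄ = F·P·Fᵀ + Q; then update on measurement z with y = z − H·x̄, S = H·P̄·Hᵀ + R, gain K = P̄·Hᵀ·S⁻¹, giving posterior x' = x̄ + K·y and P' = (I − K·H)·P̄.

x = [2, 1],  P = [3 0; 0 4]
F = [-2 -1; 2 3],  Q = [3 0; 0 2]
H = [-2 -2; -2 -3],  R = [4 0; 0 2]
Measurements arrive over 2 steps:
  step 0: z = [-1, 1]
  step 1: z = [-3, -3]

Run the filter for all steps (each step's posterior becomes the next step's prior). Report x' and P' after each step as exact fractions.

step 0: x' = [-13/164, -19/164], P' = [519/82 -190/41; -190/41 293/82]
step 1: x' = [46375/31452, -19/15726], P' = [47785/15726 -16495/7863; -16495/7863 12752/7863]

step 0: x̄ = F·x = [-5, 7]
step 0: P̄ = F·P·Fᵀ + Q = [19 -24; -24 50]
step 0: y = z − H·x̄ = [3, 12]
step 0: S = H·P̄·Hᵀ + R = [88 136; 136 240]
step 0: K = P̄·Hᵀ·S⁻¹ = [-139/164 51/82; 87/164 -119/164]
step 0: x' = x̄ + K·y = [-13/164, -19/164]
step 0: P' = (I − K·H)·P̄ = [519/82 -190/41; -190/41 293/82]
step 1: x̄ = F·x = [45/164, -83/164]
step 1: P̄ = F·P·Fᵀ + Q = [1095/82 85/82; 85/82 317/82]
step 1: y = z − H·x̄ = [-142/41, -651/164]
step 1: S = H·P̄·Hᵀ + R = [3328/41 3566/41; 3566/41 8417/82]
step 1: K = P̄·Hᵀ·S⁻¹ = [-14795/31452 850/7863; 3743/15726 -2633/7863]
step 1: x' = x̄ + K·y = [46375/31452, -19/15726]
step 1: P' = (I − K·H)·P̄ = [47785/15726 -16495/7863; -16495/7863 12752/7863]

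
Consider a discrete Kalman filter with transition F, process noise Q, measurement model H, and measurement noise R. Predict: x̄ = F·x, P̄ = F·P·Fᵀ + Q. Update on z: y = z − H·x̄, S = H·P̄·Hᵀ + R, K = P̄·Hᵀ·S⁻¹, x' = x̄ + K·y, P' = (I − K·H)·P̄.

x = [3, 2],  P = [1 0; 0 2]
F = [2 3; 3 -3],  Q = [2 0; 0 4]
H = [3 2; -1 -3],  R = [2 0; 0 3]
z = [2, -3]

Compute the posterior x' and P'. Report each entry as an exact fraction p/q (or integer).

x̄ = F·x = [12, 3]
P̄ = F·P·Fᵀ + Q = [24 -12; -12 31]
y = z − H·x̄ = [-40, 18]
S = H·P̄·Hᵀ + R = [198 -126; -126 234]
K = P̄·Hᵀ·S⁻¹ = [59/141 13/47; -229/1692 -709/1692]
x' = x̄ + K·y = [34/141, 737/846]
P' = (I − K·H)·P̄ = [28/47 -67/141; -67/141 977/1692]

x' = [34/141, 737/846]
P' = [28/47 -67/141; -67/141 977/1692]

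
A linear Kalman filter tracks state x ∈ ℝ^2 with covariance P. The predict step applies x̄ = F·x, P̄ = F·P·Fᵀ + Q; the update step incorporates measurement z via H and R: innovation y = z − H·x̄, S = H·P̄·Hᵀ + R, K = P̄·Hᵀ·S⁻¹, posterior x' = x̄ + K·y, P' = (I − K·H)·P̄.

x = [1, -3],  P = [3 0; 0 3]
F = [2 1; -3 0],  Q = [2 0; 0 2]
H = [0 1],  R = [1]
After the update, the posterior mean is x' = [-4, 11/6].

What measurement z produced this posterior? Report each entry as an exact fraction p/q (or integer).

x̄ = F·x = [-1, -3]
P̄ = F·P·Fᵀ + Q = [17 -18; -18 29]
S = H·P̄·Hᵀ + R = [30]
K = P̄·Hᵀ·S⁻¹ = [-3/5; 29/30]
x' − x̄ = [-3, 29/6] = K·y
y = (KᵀK)⁻¹·Kᵀ·(x' − x̄) = [5]
z = y + H·x̄ = [5] + [-3] = [2]

z = [2]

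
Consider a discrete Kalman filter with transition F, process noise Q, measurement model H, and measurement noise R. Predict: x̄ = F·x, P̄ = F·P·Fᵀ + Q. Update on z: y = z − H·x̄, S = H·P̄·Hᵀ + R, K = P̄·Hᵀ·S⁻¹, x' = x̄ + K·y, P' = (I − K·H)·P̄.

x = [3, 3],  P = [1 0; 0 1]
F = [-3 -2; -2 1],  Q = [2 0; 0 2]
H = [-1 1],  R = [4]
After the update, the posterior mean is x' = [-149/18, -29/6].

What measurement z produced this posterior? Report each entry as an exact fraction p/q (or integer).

x̄ = F·x = [-15, -3]
P̄ = F·P·Fᵀ + Q = [15 4; 4 7]
S = H·P̄·Hᵀ + R = [18]
K = P̄·Hᵀ·S⁻¹ = [-11/18; 1/6]
x' − x̄ = [121/18, -11/6] = K·y
y = (KᵀK)⁻¹·Kᵀ·(x' − x̄) = [-11]
z = y + H·x̄ = [-11] + [12] = [1]

z = [1]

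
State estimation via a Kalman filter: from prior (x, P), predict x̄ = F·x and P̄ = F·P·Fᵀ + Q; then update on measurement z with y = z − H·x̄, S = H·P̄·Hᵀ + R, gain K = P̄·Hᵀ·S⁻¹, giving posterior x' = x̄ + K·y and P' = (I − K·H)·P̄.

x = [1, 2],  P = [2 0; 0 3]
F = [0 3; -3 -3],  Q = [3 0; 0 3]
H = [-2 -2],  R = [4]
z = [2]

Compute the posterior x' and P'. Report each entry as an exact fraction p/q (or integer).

x' = [156/25, -183/25]
P' = [741/25 -738/25; -738/25 759/25]

x̄ = F·x = [6, -9]
P̄ = F·P·Fᵀ + Q = [30 -27; -27 48]
y = z − H·x̄ = [-4]
S = H·P̄·Hᵀ + R = [100]
K = P̄·Hᵀ·S⁻¹ = [-3/50; -21/50]
x' = x̄ + K·y = [156/25, -183/25]
P' = (I − K·H)·P̄ = [741/25 -738/25; -738/25 759/25]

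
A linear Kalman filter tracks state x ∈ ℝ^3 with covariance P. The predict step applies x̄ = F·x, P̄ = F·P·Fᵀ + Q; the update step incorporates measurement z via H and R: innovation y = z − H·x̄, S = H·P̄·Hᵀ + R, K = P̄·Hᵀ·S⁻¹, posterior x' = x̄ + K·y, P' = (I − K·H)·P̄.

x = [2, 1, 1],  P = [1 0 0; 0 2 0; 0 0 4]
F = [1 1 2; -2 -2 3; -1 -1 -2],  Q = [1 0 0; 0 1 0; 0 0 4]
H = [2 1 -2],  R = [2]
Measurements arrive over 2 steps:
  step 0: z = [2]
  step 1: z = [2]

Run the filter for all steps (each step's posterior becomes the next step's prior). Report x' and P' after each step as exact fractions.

step 0: x̄ = F·x = [5, -3, -5]
step 0: P̄ = F·P·Fᵀ + Q = [20 18 -19; 18 49 -18; -19 -18 23]
step 0: y = z − H·x̄ = [-15]
step 0: S = H·P̄·Hᵀ + R = [519]
step 0: K = P̄·Hᵀ·S⁻¹ = [32/173; 121/519; -34/173]
step 0: x' = x̄ + K·y = [385/173, -1124/173, -355/173]
step 0: P' = (I − K·H)·P̄ = [388/173 -758/173 -23/173; -758/173 10790/519 1000/173; -23/173 1000/173 511/173]
step 1: x̄ = F·x = [-1449/173, 413/173, 1449/173]
step 1: P̄ = F·P·Fᵀ + Q = [25781/519 -8545/519 -25262/519; -8545/519 8768/519 8545/519; -25262/519 8545/519 27338/519]
step 1: y = z − H·x̄ = [5729/173]
step 1: S = H·P̄·Hᵀ + R = [356018/519]
step 1: K = P̄·Hᵀ·S⁻¹ = [93541/356018; -12706/178009; -7435/27386]
step 1: x' = x̄ + K·y = [115759/356018, 4191/178009, -16837/27386]
step 1: P' = (I − K·H)·P̄ = [825783/356018 -640761/178009 7037/27386; -640761/178009 2385160/178009 43425/13693; 7037/27386 43425/13693 57897/27386]

step 0: x' = [385/173, -1124/173, -355/173], P' = [388/173 -758/173 -23/173; -758/173 10790/519 1000/173; -23/173 1000/173 511/173]
step 1: x' = [115759/356018, 4191/178009, -16837/27386], P' = [825783/356018 -640761/178009 7037/27386; -640761/178009 2385160/178009 43425/13693; 7037/27386 43425/13693 57897/27386]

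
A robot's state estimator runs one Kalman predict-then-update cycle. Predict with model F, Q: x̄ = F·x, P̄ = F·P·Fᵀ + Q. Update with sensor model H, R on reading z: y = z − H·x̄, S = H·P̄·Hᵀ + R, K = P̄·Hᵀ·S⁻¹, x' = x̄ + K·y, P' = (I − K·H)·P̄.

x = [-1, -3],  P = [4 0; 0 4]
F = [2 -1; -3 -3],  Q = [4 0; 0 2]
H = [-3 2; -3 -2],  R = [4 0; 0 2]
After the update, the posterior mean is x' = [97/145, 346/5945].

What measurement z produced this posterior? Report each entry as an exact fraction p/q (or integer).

z = [-2, -2]

x̄ = F·x = [1, 12]
P̄ = F·P·Fᵀ + Q = [24 -12; -12 74]
S = H·P̄·Hᵀ + R = [660 -80; -80 370]
K = P̄·Hᵀ·S⁻¹ = [-24/145 -24/145; 1478/5945 -296/1189]
x' − x̄ = [-48/145, -70994/5945] = K·y
y = (KᵀK)⁻¹·Kᵀ·(x' − x̄) = [-23, 25]
z = y + H·x̄ = [-23, 25] + [21, -27] = [-2, -2]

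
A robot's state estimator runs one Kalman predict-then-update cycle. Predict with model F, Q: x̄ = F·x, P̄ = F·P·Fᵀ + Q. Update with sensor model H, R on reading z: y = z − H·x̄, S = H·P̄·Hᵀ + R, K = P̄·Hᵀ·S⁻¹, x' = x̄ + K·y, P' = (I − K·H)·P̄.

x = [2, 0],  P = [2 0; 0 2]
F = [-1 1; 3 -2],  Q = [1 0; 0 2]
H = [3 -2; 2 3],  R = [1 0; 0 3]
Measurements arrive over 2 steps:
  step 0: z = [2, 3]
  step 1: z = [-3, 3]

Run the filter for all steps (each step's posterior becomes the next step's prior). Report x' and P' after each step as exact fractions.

step 0: x' = [1098/1291, 442/1291], P' = [285/2582 75/1291; 75/1291 662/3873]
step 1: x' = [-1232067/5212477, 6153465/5212477], P' = [568056/5212477 300243/5212477; 300243/5212477 867840/5212477]

step 0: x̄ = F·x = [-2, 6]
step 0: P̄ = F·P·Fᵀ + Q = [5 -10; -10 28]
step 0: y = z − H·x̄ = [20, -11]
step 0: S = H·P̄·Hᵀ + R = [278 -188; -188 155]
step 0: K = P̄·Hᵀ·S⁻¹ = [555/2582 170/1291; -649/3873 812/3873]
step 0: x' = x̄ + K·y = [1098/1291, 442/1291]
step 0: P' = (I − K·H)·P̄ = [285/2582 75/1291; 75/1291 662/3873]
step 1: x̄ = F·x = [-656/1291, 2410/1291]
step 1: P̄ = F·P·Fᵀ + Q = [9025/7746 -2963/7746; -2963/7746 23083/7746]
step 1: y = z − H·x̄ = [2915/1291, -2045/1291]
step 1: S = H·P̄·Hᵀ + R = [216859/7746 -99163/7746; -99163/7746 231529/7746]
step 1: K = P̄·Hᵀ·S⁻¹ = [1103682/5212477 678947/5212477; -834951/5212477 1068002/5212477]
step 1: x' = x̄ + K·y = [-1232067/5212477, 6153465/5212477]
step 1: P' = (I − K·H)·P̄ = [568056/5212477 300243/5212477; 300243/5212477 867840/5212477]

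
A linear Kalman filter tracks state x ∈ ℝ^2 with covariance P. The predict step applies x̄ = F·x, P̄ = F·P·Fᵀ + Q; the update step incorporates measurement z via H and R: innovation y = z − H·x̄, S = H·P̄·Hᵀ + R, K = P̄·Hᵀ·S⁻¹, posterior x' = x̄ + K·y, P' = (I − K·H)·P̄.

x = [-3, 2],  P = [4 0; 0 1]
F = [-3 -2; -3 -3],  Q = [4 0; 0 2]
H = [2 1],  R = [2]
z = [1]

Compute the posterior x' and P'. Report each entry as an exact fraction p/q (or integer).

x' = [135/131, -1]
P' = [392/393 -4/3; -4/3 10/3]

x̄ = F·x = [5, 3]
P̄ = F·P·Fᵀ + Q = [44 42; 42 47]
y = z − H·x̄ = [-12]
S = H·P̄·Hᵀ + R = [393]
K = P̄·Hᵀ·S⁻¹ = [130/393; 1/3]
x' = x̄ + K·y = [135/131, -1]
P' = (I − K·H)·P̄ = [392/393 -4/3; -4/3 10/3]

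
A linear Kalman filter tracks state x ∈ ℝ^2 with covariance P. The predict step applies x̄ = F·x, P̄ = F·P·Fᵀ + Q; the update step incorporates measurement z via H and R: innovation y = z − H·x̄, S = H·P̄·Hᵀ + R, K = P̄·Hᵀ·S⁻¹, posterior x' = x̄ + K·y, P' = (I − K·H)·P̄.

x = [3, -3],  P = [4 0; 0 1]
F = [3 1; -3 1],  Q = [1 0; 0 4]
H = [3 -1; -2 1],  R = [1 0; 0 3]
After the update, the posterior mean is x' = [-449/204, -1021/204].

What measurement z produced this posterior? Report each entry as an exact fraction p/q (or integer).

z = [-2, -2]

x̄ = F·x = [6, -12]
P̄ = F·P·Fᵀ + Q = [38 -35; -35 41]
S = H·P̄·Hᵀ + R = [594 -444; -444 336]
K = P̄·Hᵀ·S⁻¹ = [65/204 37/408; 19/204 185/408]
x' − x̄ = [-1673/204, 1427/204] = K·y
y = (KᵀK)⁻¹·Kᵀ·(x' − x̄) = [-32, 22]
z = y + H·x̄ = [-32, 22] + [30, -24] = [-2, -2]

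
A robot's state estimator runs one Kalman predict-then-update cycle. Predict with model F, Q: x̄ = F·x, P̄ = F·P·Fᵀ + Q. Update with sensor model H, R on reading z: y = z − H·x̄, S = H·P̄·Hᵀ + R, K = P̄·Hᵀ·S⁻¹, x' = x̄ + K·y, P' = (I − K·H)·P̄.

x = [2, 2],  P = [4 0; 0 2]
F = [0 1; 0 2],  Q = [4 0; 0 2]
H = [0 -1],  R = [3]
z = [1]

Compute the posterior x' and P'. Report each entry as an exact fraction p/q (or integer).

x̄ = F·x = [2, 4]
P̄ = F·P·Fᵀ + Q = [6 4; 4 10]
y = z − H·x̄ = [5]
S = H·P̄·Hᵀ + R = [13]
K = P̄·Hᵀ·S⁻¹ = [-4/13; -10/13]
x' = x̄ + K·y = [6/13, 2/13]
P' = (I − K·H)·P̄ = [62/13 12/13; 12/13 30/13]

x' = [6/13, 2/13]
P' = [62/13 12/13; 12/13 30/13]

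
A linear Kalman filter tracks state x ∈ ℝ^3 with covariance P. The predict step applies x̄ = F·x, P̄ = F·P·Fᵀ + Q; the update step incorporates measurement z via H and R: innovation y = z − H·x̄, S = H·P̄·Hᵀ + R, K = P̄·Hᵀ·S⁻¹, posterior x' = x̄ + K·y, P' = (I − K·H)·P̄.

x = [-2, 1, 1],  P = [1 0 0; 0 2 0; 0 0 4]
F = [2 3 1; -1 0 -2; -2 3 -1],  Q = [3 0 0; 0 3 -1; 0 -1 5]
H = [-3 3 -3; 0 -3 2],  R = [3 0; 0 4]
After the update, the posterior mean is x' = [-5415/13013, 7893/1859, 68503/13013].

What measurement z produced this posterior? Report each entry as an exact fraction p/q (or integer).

z = [-2, -3]

x̄ = F·x = [0, 0, 6]
P̄ = F·P·Fᵀ + Q = [29 -10 10; -10 20 9; 10 9 31]
S = H·P̄·Hᵀ + R = [921 -381; -381 200]
K = P̄·Hᵀ·S⁻¹ = [-3450/13013 -3319/13013; -162/1859 -699/1859; -1955/13013 -1447/13013]
x' − x̄ = [-5415/13013, 7893/1859, -9575/13013] = K·y
y = (KᵀK)⁻¹·Kᵀ·(x' − x̄) = [16, -15]
z = y + H·x̄ = [16, -15] + [-18, 12] = [-2, -3]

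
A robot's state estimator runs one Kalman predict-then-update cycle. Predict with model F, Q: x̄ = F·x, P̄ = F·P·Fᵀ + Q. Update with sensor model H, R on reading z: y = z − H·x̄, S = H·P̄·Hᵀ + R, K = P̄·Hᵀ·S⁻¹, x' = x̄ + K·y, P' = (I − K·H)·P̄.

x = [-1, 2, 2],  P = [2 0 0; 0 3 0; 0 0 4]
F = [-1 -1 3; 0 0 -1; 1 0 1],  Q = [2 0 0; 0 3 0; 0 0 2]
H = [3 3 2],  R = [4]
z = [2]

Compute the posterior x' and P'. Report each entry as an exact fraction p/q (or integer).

x̄ = F·x = [5, -2, 1]
P̄ = F·P·Fᵀ + Q = [43 -12 10; -12 7 -4; 10 -4 8]
y = z − H·x̄ = [-9]
S = H·P̄·Hᵀ + R = [342]
K = P̄·Hᵀ·S⁻¹ = [113/342; -23/342; 17/171]
x' = x̄ + K·y = [77/38, -53/38, 2/19]
P' = (I − K·H)·P̄ = [1937/342 -1505/342 -211/171; -1505/342 1865/342 -293/171; -211/171 -293/171 790/171]

x' = [77/38, -53/38, 2/19]
P' = [1937/342 -1505/342 -211/171; -1505/342 1865/342 -293/171; -211/171 -293/171 790/171]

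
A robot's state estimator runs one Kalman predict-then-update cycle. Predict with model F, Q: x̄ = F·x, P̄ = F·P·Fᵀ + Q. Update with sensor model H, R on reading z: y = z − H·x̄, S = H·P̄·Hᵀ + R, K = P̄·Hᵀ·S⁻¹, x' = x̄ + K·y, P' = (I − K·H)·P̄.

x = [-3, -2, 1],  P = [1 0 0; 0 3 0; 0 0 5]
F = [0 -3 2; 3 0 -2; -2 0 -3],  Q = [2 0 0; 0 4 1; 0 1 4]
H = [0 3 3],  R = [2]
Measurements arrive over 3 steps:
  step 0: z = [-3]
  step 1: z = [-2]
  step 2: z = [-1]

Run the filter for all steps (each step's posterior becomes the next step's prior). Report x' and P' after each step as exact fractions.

step 0: x̄ = F·x = [8, -11, 3]
step 0: P̄ = F·P·Fᵀ + Q = [49 -20 -30; -20 33 25; -30 25 53]
step 0: y = z − H·x̄ = [21]
step 0: S = H·P̄·Hᵀ + R = [1226]
step 0: K = P̄·Hᵀ·S⁻¹ = [-75/613; 87/613; 117/613]
step 0: x' = x̄ + K·y = [3329/613, -4916/613, 4296/613]
step 0: P' = (I − K·H)·P̄ = [18787/613 790/613 -840/613; 790/613 5091/613 -5033/613; -840/613 -5033/613 5111/613]
step 1: x̄ = F·x = [23340/613, 1395/613, -19546/613]
step 1: P̄ = F·P·Fᵀ + Q = [127885/613 -62792/613 -67863/613; -62792/613 202059/613 -77243/613; -67863/613 -77243/613 113519/613]
step 1: y = z − H·x̄ = [53227/613]
step 1: S = H·P̄·Hᵀ + R = [1451054/613]
step 1: K = P̄·Hᵀ·S⁻¹ = [-391965/1451054; 187224/725527; 54414/725527]
step 1: x' = x̄ + K·y = [21214485/1451054, 17907801/725527, -18409228/725527]
step 1: P' = (I − K·H)·P̄ = [52090505/1451054 45396352/725527 -45527007/725527; 45396352/725527 124785657/725527 -124660841/725527; -45527007/725527 -124660841/725527 124697117/725527]
step 2: x̄ = F·x = [-90541859/725527, 137280367/1451054, 3092109/65957]
step 2: P̄ = F·P·Fᵀ + Q = [3119240527/725527 -1928482724/725527 -128694921/65957; -1928482724/725527 2564843865/1451054 74570159/65957; -128694921/65957 74570159/65957 62093917/65957]
step 2: y = z − H·x̄ = [-617371349/1451054]
step 2: S = H·P̄·Hᵀ + R = [64910875423/1451054]
step 2: K = P̄·Hᵀ·S⁻¹ = [-20064761130/64910875423; 12616162089/64910875423; 9019829016/64910875423]
step 2: x' = x̄ + K·y = [436307667364/64910875423, 773321869670/64910875423, -794547247245/64910875423]
step 2: P' = (I − K·H)·P̄ = [1619944758073/64910875423 1916727418279/64910875423 -1930103925699/64910875423; 1916727418279/64910875423 5043723213981/64910875423 -5035312439255/64910875423; -1930103925699/64910875423 -5035312439255/64910875423 5041325658599/64910875423]

step 0: x' = [3329/613, -4916/613, 4296/613], P' = [18787/613 790/613 -840/613; 790/613 5091/613 -5033/613; -840/613 -5033/613 5111/613]
step 1: x' = [21214485/1451054, 17907801/725527, -18409228/725527], P' = [52090505/1451054 45396352/725527 -45527007/725527; 45396352/725527 124785657/725527 -124660841/725527; -45527007/725527 -124660841/725527 124697117/725527]
step 2: x' = [436307667364/64910875423, 773321869670/64910875423, -794547247245/64910875423], P' = [1619944758073/64910875423 1916727418279/64910875423 -1930103925699/64910875423; 1916727418279/64910875423 5043723213981/64910875423 -5035312439255/64910875423; -1930103925699/64910875423 -5035312439255/64910875423 5041325658599/64910875423]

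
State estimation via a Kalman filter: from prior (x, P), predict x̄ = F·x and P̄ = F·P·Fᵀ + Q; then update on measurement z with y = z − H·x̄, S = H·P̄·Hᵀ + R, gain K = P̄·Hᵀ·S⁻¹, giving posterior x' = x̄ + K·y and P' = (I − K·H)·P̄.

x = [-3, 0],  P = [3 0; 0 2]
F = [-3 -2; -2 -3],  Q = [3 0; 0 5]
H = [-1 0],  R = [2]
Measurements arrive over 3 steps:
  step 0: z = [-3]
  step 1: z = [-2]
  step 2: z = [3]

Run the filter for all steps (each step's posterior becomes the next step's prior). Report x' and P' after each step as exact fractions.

step 0: x̄ = F·x = [9, 6]
step 0: P̄ = F·P·Fᵀ + Q = [38 30; 30 35]
step 0: y = z − H·x̄ = [6]
step 0: S = H·P̄·Hᵀ + R = [40]
step 0: K = P̄·Hᵀ·S⁻¹ = [-19/20; -3/4]
step 0: x' = x̄ + K·y = [33/10, 3/2]
step 0: P' = (I − K·H)·P̄ = [19/10 3/2; 3/2 25/2]
step 1: x̄ = F·x = [-129/10, -111/10]
step 1: P̄ = F·P·Fᵀ + Q = [881/10 1059/10; 1059/10 1431/10]
step 1: y = z − H·x̄ = [-149/10]
step 1: S = H·P̄·Hᵀ + R = [901/10]
step 1: K = P̄·Hᵀ·S⁻¹ = [-881/901; -1059/901]
step 1: x' = x̄ + K·y = [1504/901, 5778/901]
step 1: P' = (I − K·H)·P̄ = [1762/901 2118/901; 2118/901 16785/901]
step 2: x̄ = F·x = [-16068/901, -20342/901]
step 2: P̄ = F·P·Fᵀ + Q = [111117/901 138816/901; 138816/901 188034/901]
step 2: y = z − H·x̄ = [-13365/901]
step 2: S = H·P̄·Hᵀ + R = [112919/901]
step 2: K = P̄·Hᵀ·S⁻¹ = [-111117/112919; -138816/112919]
step 2: x' = x̄ + K·y = [-365487/112919, -490258/112919]
step 2: P' = (I − K·H)·P̄ = [222234/112919 277632/112919; 277632/112919 2178390/112919]

step 0: x' = [33/10, 3/2], P' = [19/10 3/2; 3/2 25/2]
step 1: x' = [1504/901, 5778/901], P' = [1762/901 2118/901; 2118/901 16785/901]
step 2: x' = [-365487/112919, -490258/112919], P' = [222234/112919 277632/112919; 277632/112919 2178390/112919]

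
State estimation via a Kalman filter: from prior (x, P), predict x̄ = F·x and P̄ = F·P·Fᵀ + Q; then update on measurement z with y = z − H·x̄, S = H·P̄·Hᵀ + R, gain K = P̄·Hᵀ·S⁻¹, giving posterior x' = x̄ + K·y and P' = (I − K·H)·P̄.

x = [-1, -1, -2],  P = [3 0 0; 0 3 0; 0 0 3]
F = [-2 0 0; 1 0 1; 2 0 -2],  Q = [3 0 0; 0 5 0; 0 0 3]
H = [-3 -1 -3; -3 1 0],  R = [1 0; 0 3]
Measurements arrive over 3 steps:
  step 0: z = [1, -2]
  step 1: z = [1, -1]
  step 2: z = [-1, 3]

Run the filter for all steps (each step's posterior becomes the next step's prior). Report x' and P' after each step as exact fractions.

step 0: x̄ = F·x = [2, -3, 2]
step 0: P̄ = F·P·Fᵀ + Q = [15 -6 -12; -6 11 0; -12 0 27]
step 0: y = z − H·x̄ = [10, 7]
step 0: S = H·P̄·Hᵀ + R = [138 16; 16 185]
step 0: K = P̄·Hᵀ·S⁻¹ = [261/25274 -3495/12637; 831/25274 1945/12637; -8901/25274 2844/12637]
step 0: x' = x̄ + K·y = [2114/12637, -20141/12637, 677/12637]
step 0: P' = (I − K·H)·P̄ = [23403/25274 49239/25274 -39903/25274; 49239/25274 159387/25274 -102645/25274; -39903/25274 -102645/25274 77085/25274]
step 1: x̄ = F·x = [-4228/12637, 2791/12637, 2874/12637]
step 1: P̄ = F·P·Fᵀ + Q = [84717/12637 16500/12637 -126612/12637; 16500/12637 73526/12637 -53682/12637; -126612/12637 -53682/12637 398499/12637]
step 1: y = z − H·x̄ = [11366/12637, -28112/12637]
step 1: S = H·P̄·Hᵀ + R = [1932999/12637 -289535/12637; -289535/12637 774890/12637]
step 1: K = P̄·Hᵀ·S⁻¹ = [250029/22379221 -33850302/111896105; 576366/22379221 4546202/111896105; -7850232/22379221 32431413/111896105]
step 1: x' = x̄ + K·y = [38989642/111896105, 17191903/111896105, -82001358/111896105]
step 1: P' = (I − K·H)·P̄ = [102749634/111896105 206697996/111896105 -172065681/111896105; 206697996/111896105 633732594/111896105 -418902804/111896105; -172065681/111896105 -418902804/111896105 324783669/111896105]
step 2: x̄ = F·x = [-77979284/111896105, -43011716/111896105, 48396400/22379221]
step 2: P̄ = F·P·Fᵀ + Q = [746686851/111896105 138632094/111896105 -219852252/22379221; 138632094/111896105 642882466/111896105 -88813614/22379221; -219852252/22379221 -88813614/22379221 684469395/22379221]
step 2: y = z − H·x̄ = [337100327/111896105, 144762179/111896105]
step 2: S = H·P̄·Hᵀ + R = [16656764469/111896105 -2483847937/111896105; -2483847937/111896105 6866959876/111896105]
step 2: K = P̄·Hᵀ·S⁻¹ = [1951333677/193414833695 -58483029906/193414833695; 21818461344/967074168475 39858426478/967074168475; -337098558366/967074168475 279956956683/967074168475]
step 2: x' = x̄ + K·y = [-40914178147/38682966739, -50887412682/193414833695, 287598368603/193414833695]
step 2: P' = (I − K·H)·P̄ = [35262990102/38682966739 353495761812/193414833695 -294797315673/193414833695; 353495761812/193414833695 5422011706614/967074168475 -3582088865046/967074168475; -294797315673/193414833695 -3582088865046/967074168475 2780382386169/967074168475]

step 0: x' = [2114/12637, -20141/12637, 677/12637], P' = [23403/25274 49239/25274 -39903/25274; 49239/25274 159387/25274 -102645/25274; -39903/25274 -102645/25274 77085/25274]
step 1: x' = [38989642/111896105, 17191903/111896105, -82001358/111896105], P' = [102749634/111896105 206697996/111896105 -172065681/111896105; 206697996/111896105 633732594/111896105 -418902804/111896105; -172065681/111896105 -418902804/111896105 324783669/111896105]
step 2: x' = [-40914178147/38682966739, -50887412682/193414833695, 287598368603/193414833695], P' = [35262990102/38682966739 353495761812/193414833695 -294797315673/193414833695; 353495761812/193414833695 5422011706614/967074168475 -3582088865046/967074168475; -294797315673/193414833695 -3582088865046/967074168475 2780382386169/967074168475]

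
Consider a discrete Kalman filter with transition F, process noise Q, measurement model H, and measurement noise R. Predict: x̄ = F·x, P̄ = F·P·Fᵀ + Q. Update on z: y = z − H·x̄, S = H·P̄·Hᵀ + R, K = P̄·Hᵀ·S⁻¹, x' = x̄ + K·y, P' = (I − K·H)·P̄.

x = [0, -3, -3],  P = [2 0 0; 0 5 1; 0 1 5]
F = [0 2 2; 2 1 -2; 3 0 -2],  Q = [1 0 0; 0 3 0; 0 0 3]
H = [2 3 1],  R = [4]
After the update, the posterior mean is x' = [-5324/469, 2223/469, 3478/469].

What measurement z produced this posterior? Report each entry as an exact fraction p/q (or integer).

z = [-1]

x̄ = F·x = [-12, 3, 6]
P̄ = F·P·Fᵀ + Q = [49 -12 -24; -12 32 30; -24 30 41]
S = H·P̄·Hᵀ + R = [469]
K = P̄·Hᵀ·S⁻¹ = [38/469; 102/469; 83/469]
x' − x̄ = [304/469, 816/469, 664/469] = K·y
y = (KᵀK)⁻¹·Kᵀ·(x' − x̄) = [8]
z = y + H·x̄ = [8] + [-9] = [-1]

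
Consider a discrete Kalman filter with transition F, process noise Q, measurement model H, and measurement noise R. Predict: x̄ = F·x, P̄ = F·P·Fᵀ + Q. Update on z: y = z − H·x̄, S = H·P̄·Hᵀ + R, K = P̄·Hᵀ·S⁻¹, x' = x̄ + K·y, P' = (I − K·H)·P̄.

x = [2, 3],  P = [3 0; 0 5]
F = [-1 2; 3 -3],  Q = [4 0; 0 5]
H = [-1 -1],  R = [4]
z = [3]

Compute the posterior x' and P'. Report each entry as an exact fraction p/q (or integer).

x' = [28/5, -121/15]
P' = [111/5 -119/5; -119/5 433/15]

x̄ = F·x = [4, -3]
P̄ = F·P·Fᵀ + Q = [27 -39; -39 77]
y = z − H·x̄ = [4]
S = H·P̄·Hᵀ + R = [30]
K = P̄·Hᵀ·S⁻¹ = [2/5; -19/15]
x' = x̄ + K·y = [28/5, -121/15]
P' = (I − K·H)·P̄ = [111/5 -119/5; -119/5 433/15]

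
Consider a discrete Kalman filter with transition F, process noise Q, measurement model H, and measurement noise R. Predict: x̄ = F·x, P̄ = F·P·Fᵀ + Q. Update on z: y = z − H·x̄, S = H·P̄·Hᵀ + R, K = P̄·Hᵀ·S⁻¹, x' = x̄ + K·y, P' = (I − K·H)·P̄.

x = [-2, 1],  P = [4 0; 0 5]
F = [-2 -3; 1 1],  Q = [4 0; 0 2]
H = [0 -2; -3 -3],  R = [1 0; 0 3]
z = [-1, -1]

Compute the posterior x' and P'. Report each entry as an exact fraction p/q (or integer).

x' = [-37/263, 115/263]
P' = [1367/2367 -581/2367; -581/2367 569/2367]

x̄ = F·x = [1, -1]
P̄ = F·P·Fᵀ + Q = [65 -23; -23 11]
y = z − H·x̄ = [-3, -1]
S = H·P̄·Hᵀ + R = [45 -72; -72 273]
K = P̄·Hᵀ·S⁻¹ = [1162/2367 -262/789; -1138/2367 4/789]
x' = x̄ + K·y = [-37/263, 115/263]
P' = (I − K·H)·P̄ = [1367/2367 -581/2367; -581/2367 569/2367]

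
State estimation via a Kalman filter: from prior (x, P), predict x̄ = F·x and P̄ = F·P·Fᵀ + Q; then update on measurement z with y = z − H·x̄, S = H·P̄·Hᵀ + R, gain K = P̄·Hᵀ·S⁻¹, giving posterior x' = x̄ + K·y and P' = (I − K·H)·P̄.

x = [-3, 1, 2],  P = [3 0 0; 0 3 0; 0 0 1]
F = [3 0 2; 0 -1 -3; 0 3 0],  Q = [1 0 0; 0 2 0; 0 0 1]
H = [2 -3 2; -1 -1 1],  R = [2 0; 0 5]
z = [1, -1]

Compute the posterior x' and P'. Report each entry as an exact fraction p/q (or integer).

x̄ = F·x = [-5, -7, 3]
P̄ = F·P·Fᵀ + Q = [32 -6 0; -6 14 -9; 0 -9 28]
y = z − H·x̄ = [-16, -16]
S = H·P̄·Hᵀ + R = [548 73; 73 85]
K = P̄·Hᵀ·S⁻¹ = [8868/41251 -20234/41251; -697/5893 -580/5893; 622/5893 2031/5893]
x' = x̄ + K·y = [-24399/41251, -20819/5893, -24769/5893]
P' = (I − K·H)·P̄ = [66772/41251 6716/5893 1802/5893; 6716/5893 22458/5893 26274/5893; 1802/5893 26274/5893 38231/5893]

x' = [-24399/41251, -20819/5893, -24769/5893]
P' = [66772/41251 6716/5893 1802/5893; 6716/5893 22458/5893 26274/5893; 1802/5893 26274/5893 38231/5893]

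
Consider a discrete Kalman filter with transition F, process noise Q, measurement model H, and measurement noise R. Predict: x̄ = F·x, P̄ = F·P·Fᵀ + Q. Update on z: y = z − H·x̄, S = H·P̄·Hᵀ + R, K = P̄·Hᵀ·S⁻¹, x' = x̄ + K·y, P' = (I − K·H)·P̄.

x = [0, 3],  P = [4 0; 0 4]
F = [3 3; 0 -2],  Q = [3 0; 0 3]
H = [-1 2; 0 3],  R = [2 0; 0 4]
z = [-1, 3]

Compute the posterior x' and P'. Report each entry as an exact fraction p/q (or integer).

x̄ = F·x = [9, -6]
P̄ = F·P·Fᵀ + Q = [75 -24; -24 19]
y = z − H·x̄ = [20, 21]
S = H·P̄·Hᵀ + R = [249 186; 186 175]
K = P̄·Hᵀ·S⁻¹ = [-2711/2993 1650/2993; 248/8979 887/2993]
x' = x̄ + K·y = [7367/2993, 6967/8979]
P' = (I − K·H)·P̄ = [9822/2993 2200/2993; 2200/2993 3548/8979]

x' = [7367/2993, 6967/8979]
P' = [9822/2993 2200/2993; 2200/2993 3548/8979]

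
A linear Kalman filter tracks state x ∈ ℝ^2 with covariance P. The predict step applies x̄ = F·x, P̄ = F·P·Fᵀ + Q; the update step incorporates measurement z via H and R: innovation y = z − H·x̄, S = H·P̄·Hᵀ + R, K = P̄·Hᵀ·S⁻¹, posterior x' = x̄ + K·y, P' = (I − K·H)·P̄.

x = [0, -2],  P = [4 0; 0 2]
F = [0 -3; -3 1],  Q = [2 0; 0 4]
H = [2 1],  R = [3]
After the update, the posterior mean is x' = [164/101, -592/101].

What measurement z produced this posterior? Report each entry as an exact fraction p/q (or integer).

x̄ = F·x = [6, -2]
P̄ = F·P·Fᵀ + Q = [20 -6; -6 42]
S = H·P̄·Hᵀ + R = [101]
K = P̄·Hᵀ·S⁻¹ = [34/101; 30/101]
x' − x̄ = [-442/101, -390/101] = K·y
y = (KᵀK)⁻¹·Kᵀ·(x' − x̄) = [-13]
z = y + H·x̄ = [-13] + [10] = [-3]

z = [-3]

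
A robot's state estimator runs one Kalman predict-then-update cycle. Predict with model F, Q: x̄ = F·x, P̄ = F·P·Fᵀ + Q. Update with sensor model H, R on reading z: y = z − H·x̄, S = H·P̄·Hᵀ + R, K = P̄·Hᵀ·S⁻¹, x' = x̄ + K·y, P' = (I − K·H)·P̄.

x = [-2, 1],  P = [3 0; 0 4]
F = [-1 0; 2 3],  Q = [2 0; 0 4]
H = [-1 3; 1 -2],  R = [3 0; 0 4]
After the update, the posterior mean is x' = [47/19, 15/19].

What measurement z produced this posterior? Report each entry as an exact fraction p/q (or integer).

z = [1, 3]

x̄ = F·x = [2, -1]
P̄ = F·P·Fᵀ + Q = [5 -6; -6 52]
S = H·P̄·Hᵀ + R = [512 -347; -347 241]
K = P̄·Hᵀ·S⁻¹ = [356/2983 723/2983; 872/2983 -106/2983]
x' − x̄ = [9/19, 34/19] = K·y
y = (KᵀK)⁻¹·Kᵀ·(x' − x̄) = [6, -1]
z = y + H·x̄ = [6, -1] + [-5, 4] = [1, 3]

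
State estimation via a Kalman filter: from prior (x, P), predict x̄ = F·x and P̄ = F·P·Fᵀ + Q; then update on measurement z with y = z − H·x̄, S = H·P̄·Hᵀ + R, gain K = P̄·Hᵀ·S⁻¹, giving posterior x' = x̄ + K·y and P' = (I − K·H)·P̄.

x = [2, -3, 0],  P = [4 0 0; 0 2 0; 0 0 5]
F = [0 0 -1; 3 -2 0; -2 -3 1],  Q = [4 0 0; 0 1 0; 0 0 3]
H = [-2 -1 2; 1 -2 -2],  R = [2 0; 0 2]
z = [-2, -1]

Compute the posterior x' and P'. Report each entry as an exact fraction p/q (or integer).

x' = [39435/28511, 18600/28511, 19102/28511]
P' = [534074/85533 -58808/28511 439876/85533; -58808/28511 31974/28511 -51574/28511; 439876/85533 -51574/28511 385883/85533]

x̄ = F·x = [0, 12, 5]
P̄ = F·P·Fᵀ + Q = [9 0 -5; 0 45 -12; -5 -12 42]
y = z − H·x̄ = [0, 33]
S = H·P̄·Hᵀ + R = [339 -102; -102 283]
K = P̄·Hᵀ·S⁻¹ = [-5986/85533 1195/28511; -8753/28511 -9804/28511; 23368/85533 -3741/28511]
x' = x̄ + K·y = [39435/28511, 18600/28511, 19102/28511]
P' = (I − K·H)·P̄ = [534074/85533 -58808/28511 439876/85533; -58808/28511 31974/28511 -51574/28511; 439876/85533 -51574/28511 385883/85533]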